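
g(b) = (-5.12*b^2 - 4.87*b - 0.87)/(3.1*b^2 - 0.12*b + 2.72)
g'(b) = (0.12 - 6.2*b)*(-5.12*b^2 - 4.87*b - 0.87)/(3.1*b^2 - 0.12*b + 2.72)^2 + (-10.24*b - 4.87)/(3.1*b^2 - 0.12*b + 2.72)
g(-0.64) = 0.04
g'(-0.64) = 0.45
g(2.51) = -2.07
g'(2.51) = 0.06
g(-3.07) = -1.06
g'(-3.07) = 0.20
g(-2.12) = -0.80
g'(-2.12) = 0.37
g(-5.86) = -1.35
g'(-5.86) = 0.05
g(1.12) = -1.97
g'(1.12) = -0.45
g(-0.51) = 0.08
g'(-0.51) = 0.17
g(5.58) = -1.90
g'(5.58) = 0.04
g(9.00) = -1.82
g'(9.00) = 0.02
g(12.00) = -1.78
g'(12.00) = 0.01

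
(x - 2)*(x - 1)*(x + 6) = x^3 + 3*x^2 - 16*x + 12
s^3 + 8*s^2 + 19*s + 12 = (s + 1)*(s + 3)*(s + 4)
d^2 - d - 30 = (d - 6)*(d + 5)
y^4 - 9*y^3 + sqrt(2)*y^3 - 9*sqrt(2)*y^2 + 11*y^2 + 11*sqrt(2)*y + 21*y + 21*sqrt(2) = (y - 7)*(y - 3)*(y + 1)*(y + sqrt(2))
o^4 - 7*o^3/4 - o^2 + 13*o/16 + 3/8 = (o - 2)*(o - 3/4)*(o + 1/2)^2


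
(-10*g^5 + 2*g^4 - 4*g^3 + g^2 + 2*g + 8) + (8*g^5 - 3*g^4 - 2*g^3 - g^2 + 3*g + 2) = -2*g^5 - g^4 - 6*g^3 + 5*g + 10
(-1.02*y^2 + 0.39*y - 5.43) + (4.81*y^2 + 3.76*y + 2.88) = 3.79*y^2 + 4.15*y - 2.55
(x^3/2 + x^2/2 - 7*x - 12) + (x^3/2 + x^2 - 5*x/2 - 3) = x^3 + 3*x^2/2 - 19*x/2 - 15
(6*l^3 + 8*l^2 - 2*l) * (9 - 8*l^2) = -48*l^5 - 64*l^4 + 70*l^3 + 72*l^2 - 18*l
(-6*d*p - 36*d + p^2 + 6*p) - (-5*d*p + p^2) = -d*p - 36*d + 6*p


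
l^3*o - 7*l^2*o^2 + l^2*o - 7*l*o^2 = l*(l - 7*o)*(l*o + o)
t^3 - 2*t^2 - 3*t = t*(t - 3)*(t + 1)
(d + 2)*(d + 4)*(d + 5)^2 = d^4 + 16*d^3 + 93*d^2 + 230*d + 200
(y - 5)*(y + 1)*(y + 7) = y^3 + 3*y^2 - 33*y - 35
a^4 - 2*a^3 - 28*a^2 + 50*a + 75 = (a - 5)*(a - 3)*(a + 1)*(a + 5)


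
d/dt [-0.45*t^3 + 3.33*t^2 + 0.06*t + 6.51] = -1.35*t^2 + 6.66*t + 0.06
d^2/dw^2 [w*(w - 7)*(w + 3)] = 6*w - 8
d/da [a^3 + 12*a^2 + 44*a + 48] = 3*a^2 + 24*a + 44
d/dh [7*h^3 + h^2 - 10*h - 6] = 21*h^2 + 2*h - 10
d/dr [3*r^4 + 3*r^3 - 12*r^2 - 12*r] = 12*r^3 + 9*r^2 - 24*r - 12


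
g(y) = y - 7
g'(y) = 1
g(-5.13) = -12.13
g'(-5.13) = 1.00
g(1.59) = -5.41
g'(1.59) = 1.00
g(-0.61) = -7.61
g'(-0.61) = 1.00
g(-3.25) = -10.25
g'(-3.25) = 1.00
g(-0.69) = -7.69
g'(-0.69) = 1.00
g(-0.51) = -7.51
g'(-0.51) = 1.00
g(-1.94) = -8.94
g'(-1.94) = 1.00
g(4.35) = -2.65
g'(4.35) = 1.00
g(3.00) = -4.00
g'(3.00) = 1.00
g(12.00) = 5.00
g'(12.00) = 1.00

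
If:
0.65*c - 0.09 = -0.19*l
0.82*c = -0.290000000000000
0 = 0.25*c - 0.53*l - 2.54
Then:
No Solution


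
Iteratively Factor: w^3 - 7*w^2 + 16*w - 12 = (w - 2)*(w^2 - 5*w + 6) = (w - 3)*(w - 2)*(w - 2)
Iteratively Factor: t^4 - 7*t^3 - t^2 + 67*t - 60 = (t - 4)*(t^3 - 3*t^2 - 13*t + 15) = (t - 4)*(t - 1)*(t^2 - 2*t - 15) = (t - 4)*(t - 1)*(t + 3)*(t - 5)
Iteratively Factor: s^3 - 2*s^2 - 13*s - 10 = (s + 2)*(s^2 - 4*s - 5) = (s + 1)*(s + 2)*(s - 5)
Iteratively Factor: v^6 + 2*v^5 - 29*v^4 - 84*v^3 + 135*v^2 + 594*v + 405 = (v + 1)*(v^5 + v^4 - 30*v^3 - 54*v^2 + 189*v + 405) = (v - 3)*(v + 1)*(v^4 + 4*v^3 - 18*v^2 - 108*v - 135) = (v - 3)*(v + 1)*(v + 3)*(v^3 + v^2 - 21*v - 45) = (v - 5)*(v - 3)*(v + 1)*(v + 3)*(v^2 + 6*v + 9) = (v - 5)*(v - 3)*(v + 1)*(v + 3)^2*(v + 3)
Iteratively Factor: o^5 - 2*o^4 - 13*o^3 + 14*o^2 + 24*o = (o + 1)*(o^4 - 3*o^3 - 10*o^2 + 24*o) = (o - 4)*(o + 1)*(o^3 + o^2 - 6*o) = (o - 4)*(o - 2)*(o + 1)*(o^2 + 3*o) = o*(o - 4)*(o - 2)*(o + 1)*(o + 3)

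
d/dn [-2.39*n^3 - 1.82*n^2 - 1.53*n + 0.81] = -7.17*n^2 - 3.64*n - 1.53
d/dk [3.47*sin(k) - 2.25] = 3.47*cos(k)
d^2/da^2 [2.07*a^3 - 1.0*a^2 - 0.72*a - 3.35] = 12.42*a - 2.0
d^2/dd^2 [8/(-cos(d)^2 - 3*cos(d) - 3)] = 8*(4*sin(d)^4 + sin(d)^2 - 81*cos(d)/4 + 9*cos(3*d)/4 - 17)/(-sin(d)^2 + 3*cos(d) + 4)^3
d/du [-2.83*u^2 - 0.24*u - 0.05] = -5.66*u - 0.24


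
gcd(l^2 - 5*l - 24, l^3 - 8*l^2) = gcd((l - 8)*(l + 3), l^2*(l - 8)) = l - 8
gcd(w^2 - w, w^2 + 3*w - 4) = w - 1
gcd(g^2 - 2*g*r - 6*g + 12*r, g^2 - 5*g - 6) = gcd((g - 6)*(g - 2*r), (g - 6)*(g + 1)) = g - 6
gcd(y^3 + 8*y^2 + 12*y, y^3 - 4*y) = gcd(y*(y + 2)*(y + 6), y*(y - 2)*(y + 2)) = y^2 + 2*y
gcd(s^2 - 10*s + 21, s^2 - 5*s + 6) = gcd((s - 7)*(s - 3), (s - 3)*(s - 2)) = s - 3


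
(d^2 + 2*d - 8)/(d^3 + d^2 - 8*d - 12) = (d^2 + 2*d - 8)/(d^3 + d^2 - 8*d - 12)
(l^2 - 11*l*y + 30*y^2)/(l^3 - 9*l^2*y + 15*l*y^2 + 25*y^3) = (-l + 6*y)/(-l^2 + 4*l*y + 5*y^2)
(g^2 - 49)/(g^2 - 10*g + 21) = (g + 7)/(g - 3)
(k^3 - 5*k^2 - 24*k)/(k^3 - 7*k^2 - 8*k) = (k + 3)/(k + 1)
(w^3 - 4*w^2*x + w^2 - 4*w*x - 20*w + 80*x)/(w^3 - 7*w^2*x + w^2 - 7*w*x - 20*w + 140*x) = (-w + 4*x)/(-w + 7*x)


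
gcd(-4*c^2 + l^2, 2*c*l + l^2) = 2*c + l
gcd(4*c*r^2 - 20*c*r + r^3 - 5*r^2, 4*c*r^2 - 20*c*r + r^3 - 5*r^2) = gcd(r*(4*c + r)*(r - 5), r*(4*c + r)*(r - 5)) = 4*c*r^2 - 20*c*r + r^3 - 5*r^2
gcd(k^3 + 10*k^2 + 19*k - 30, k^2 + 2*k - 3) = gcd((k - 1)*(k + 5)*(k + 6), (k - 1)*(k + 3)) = k - 1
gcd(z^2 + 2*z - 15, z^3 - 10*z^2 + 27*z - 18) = z - 3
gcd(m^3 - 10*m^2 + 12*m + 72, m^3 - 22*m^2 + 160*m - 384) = m - 6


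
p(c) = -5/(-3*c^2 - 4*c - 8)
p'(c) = -5*(6*c + 4)/(-3*c^2 - 4*c - 8)^2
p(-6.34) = 0.05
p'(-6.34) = 0.02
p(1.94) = 0.18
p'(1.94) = -0.11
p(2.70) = 0.12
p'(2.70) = -0.06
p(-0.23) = 0.69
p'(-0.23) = -0.25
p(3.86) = 0.07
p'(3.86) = -0.03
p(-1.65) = 0.52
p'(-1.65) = 0.32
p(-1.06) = 0.70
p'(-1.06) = 0.23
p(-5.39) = 0.07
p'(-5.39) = 0.03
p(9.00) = 0.02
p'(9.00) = 0.00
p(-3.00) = 0.22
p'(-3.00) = 0.13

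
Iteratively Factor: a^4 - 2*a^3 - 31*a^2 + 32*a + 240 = (a + 4)*(a^3 - 6*a^2 - 7*a + 60) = (a - 5)*(a + 4)*(a^2 - a - 12) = (a - 5)*(a + 3)*(a + 4)*(a - 4)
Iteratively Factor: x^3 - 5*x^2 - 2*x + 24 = (x - 4)*(x^2 - x - 6) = (x - 4)*(x + 2)*(x - 3)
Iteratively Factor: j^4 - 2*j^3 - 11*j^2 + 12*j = (j)*(j^3 - 2*j^2 - 11*j + 12) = j*(j + 3)*(j^2 - 5*j + 4) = j*(j - 1)*(j + 3)*(j - 4)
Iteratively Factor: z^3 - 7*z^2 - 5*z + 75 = (z - 5)*(z^2 - 2*z - 15) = (z - 5)*(z + 3)*(z - 5)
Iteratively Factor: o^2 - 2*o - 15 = (o - 5)*(o + 3)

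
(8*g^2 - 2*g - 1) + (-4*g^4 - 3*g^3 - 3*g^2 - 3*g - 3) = -4*g^4 - 3*g^3 + 5*g^2 - 5*g - 4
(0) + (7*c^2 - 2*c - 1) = 7*c^2 - 2*c - 1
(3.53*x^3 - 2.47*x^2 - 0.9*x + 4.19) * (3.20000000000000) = 11.296*x^3 - 7.904*x^2 - 2.88*x + 13.408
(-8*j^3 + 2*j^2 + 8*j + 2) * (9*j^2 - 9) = -72*j^5 + 18*j^4 + 144*j^3 - 72*j - 18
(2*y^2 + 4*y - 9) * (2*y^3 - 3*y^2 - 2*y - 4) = 4*y^5 + 2*y^4 - 34*y^3 + 11*y^2 + 2*y + 36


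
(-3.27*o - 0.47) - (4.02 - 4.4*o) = 1.13*o - 4.49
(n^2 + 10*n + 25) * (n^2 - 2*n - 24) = n^4 + 8*n^3 - 19*n^2 - 290*n - 600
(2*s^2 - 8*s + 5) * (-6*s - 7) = -12*s^3 + 34*s^2 + 26*s - 35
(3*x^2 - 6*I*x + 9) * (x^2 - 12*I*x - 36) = 3*x^4 - 42*I*x^3 - 171*x^2 + 108*I*x - 324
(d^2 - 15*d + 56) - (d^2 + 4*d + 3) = 53 - 19*d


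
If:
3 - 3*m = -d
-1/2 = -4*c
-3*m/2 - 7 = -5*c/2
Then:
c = 1/8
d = -131/8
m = -107/24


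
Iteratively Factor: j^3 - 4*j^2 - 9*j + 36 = (j + 3)*(j^2 - 7*j + 12) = (j - 4)*(j + 3)*(j - 3)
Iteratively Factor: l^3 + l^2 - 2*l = (l + 2)*(l^2 - l) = l*(l + 2)*(l - 1)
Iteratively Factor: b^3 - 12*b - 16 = (b - 4)*(b^2 + 4*b + 4) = (b - 4)*(b + 2)*(b + 2)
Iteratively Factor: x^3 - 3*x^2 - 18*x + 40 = (x - 2)*(x^2 - x - 20) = (x - 5)*(x - 2)*(x + 4)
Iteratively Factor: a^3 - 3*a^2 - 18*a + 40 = (a + 4)*(a^2 - 7*a + 10) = (a - 5)*(a + 4)*(a - 2)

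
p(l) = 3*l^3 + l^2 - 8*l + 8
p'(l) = 9*l^2 + 2*l - 8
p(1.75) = 13.14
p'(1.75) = 23.06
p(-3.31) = -63.36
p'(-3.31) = 83.98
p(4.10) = 198.77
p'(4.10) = 151.49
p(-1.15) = 13.96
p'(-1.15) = 1.60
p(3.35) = 105.21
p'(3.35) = 99.70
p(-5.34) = -377.58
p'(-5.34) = 237.96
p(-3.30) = -62.52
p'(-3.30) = 83.41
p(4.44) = 254.78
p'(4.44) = 178.30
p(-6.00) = -556.00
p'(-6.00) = 304.00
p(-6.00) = -556.00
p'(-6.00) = 304.00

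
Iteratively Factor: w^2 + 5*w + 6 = (w + 3)*(w + 2)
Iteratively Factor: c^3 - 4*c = (c)*(c^2 - 4) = c*(c - 2)*(c + 2)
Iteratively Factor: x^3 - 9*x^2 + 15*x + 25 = (x + 1)*(x^2 - 10*x + 25) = (x - 5)*(x + 1)*(x - 5)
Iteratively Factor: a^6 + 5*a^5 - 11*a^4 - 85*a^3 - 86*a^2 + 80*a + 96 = (a + 3)*(a^5 + 2*a^4 - 17*a^3 - 34*a^2 + 16*a + 32) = (a - 4)*(a + 3)*(a^4 + 6*a^3 + 7*a^2 - 6*a - 8) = (a - 4)*(a + 3)*(a + 4)*(a^3 + 2*a^2 - a - 2) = (a - 4)*(a + 2)*(a + 3)*(a + 4)*(a^2 - 1) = (a - 4)*(a - 1)*(a + 2)*(a + 3)*(a + 4)*(a + 1)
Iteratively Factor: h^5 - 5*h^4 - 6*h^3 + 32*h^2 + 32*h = (h + 2)*(h^4 - 7*h^3 + 8*h^2 + 16*h) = (h - 4)*(h + 2)*(h^3 - 3*h^2 - 4*h) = h*(h - 4)*(h + 2)*(h^2 - 3*h - 4) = h*(h - 4)^2*(h + 2)*(h + 1)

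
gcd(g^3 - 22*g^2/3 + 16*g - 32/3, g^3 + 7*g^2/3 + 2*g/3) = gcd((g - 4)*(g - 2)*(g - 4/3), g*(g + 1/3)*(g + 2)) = 1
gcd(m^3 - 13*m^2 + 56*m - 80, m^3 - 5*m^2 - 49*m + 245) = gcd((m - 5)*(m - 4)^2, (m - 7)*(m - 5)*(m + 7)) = m - 5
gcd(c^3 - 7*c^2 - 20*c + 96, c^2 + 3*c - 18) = c - 3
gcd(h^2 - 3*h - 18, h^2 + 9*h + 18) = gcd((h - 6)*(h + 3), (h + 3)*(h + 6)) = h + 3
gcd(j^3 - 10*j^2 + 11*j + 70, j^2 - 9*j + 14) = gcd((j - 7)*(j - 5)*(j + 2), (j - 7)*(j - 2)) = j - 7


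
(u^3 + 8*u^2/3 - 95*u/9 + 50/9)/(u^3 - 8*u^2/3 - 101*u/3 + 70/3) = (u - 5/3)/(u - 7)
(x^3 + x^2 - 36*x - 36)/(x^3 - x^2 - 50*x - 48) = (x - 6)/(x - 8)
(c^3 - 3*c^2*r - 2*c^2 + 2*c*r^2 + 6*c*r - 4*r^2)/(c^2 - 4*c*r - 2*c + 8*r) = (-c^2 + 3*c*r - 2*r^2)/(-c + 4*r)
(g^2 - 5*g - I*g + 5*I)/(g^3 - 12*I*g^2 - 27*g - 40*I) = (-g^2 + 5*g + I*g - 5*I)/(-g^3 + 12*I*g^2 + 27*g + 40*I)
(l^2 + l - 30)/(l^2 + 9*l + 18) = (l - 5)/(l + 3)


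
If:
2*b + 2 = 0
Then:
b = -1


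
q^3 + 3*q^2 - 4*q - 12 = (q - 2)*(q + 2)*(q + 3)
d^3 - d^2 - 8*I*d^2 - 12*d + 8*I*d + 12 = (d - 1)*(d - 6*I)*(d - 2*I)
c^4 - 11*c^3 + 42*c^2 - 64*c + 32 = (c - 4)^2*(c - 2)*(c - 1)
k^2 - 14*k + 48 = (k - 8)*(k - 6)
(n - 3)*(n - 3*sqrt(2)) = n^2 - 3*sqrt(2)*n - 3*n + 9*sqrt(2)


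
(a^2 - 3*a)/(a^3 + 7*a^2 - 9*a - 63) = a/(a^2 + 10*a + 21)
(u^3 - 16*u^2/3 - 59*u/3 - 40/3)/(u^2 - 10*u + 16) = (3*u^2 + 8*u + 5)/(3*(u - 2))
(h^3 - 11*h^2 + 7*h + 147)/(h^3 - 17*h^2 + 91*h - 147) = (h + 3)/(h - 3)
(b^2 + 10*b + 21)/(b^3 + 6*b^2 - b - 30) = (b + 7)/(b^2 + 3*b - 10)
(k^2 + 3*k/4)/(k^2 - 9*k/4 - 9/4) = k/(k - 3)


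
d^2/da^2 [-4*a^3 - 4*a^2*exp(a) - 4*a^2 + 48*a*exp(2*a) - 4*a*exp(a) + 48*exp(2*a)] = -4*a^2*exp(a) + 192*a*exp(2*a) - 20*a*exp(a) - 24*a + 384*exp(2*a) - 16*exp(a) - 8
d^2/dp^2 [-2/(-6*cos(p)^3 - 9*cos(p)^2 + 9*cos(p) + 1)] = 18*(18*(2*cos(p) + cos(2*p))^2*sin(p)^2 + (-cos(p) + 4*cos(2*p) + 3*cos(3*p))*(6*cos(p)^3 + 9*cos(p)^2 - 9*cos(p) - 1)/2)/(6*cos(p)^3 + 9*cos(p)^2 - 9*cos(p) - 1)^3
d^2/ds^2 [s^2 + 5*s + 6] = 2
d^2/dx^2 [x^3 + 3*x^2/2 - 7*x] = 6*x + 3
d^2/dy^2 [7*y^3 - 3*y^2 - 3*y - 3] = 42*y - 6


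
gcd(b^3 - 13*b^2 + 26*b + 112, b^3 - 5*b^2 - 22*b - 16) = b^2 - 6*b - 16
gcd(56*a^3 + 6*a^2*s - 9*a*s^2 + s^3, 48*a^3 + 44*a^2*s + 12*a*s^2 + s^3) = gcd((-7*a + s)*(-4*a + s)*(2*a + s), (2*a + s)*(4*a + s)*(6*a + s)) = 2*a + s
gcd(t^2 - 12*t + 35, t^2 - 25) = t - 5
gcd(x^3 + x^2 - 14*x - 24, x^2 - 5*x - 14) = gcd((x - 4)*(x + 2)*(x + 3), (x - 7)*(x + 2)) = x + 2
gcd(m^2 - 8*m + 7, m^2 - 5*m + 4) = m - 1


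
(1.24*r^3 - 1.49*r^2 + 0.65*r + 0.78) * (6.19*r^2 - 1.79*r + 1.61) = 7.6756*r^5 - 11.4427*r^4 + 8.687*r^3 + 1.2658*r^2 - 0.3497*r + 1.2558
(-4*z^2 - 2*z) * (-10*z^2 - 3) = 40*z^4 + 20*z^3 + 12*z^2 + 6*z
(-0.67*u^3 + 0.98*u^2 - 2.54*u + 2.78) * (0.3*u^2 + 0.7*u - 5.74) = -0.201*u^5 - 0.175*u^4 + 3.7698*u^3 - 6.5692*u^2 + 16.5256*u - 15.9572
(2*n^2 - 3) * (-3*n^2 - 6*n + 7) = -6*n^4 - 12*n^3 + 23*n^2 + 18*n - 21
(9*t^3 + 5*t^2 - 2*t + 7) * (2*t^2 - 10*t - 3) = 18*t^5 - 80*t^4 - 81*t^3 + 19*t^2 - 64*t - 21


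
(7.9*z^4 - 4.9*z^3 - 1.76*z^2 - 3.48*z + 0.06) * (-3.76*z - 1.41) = -29.704*z^5 + 7.285*z^4 + 13.5266*z^3 + 15.5664*z^2 + 4.6812*z - 0.0846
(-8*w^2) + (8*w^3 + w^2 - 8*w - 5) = 8*w^3 - 7*w^2 - 8*w - 5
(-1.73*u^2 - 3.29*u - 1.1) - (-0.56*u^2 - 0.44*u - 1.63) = -1.17*u^2 - 2.85*u + 0.53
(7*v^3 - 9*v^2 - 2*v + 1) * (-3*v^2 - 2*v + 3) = -21*v^5 + 13*v^4 + 45*v^3 - 26*v^2 - 8*v + 3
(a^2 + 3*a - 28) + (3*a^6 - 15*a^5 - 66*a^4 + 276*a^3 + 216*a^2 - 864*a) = 3*a^6 - 15*a^5 - 66*a^4 + 276*a^3 + 217*a^2 - 861*a - 28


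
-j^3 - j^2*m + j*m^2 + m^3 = (-j + m)*(j + m)^2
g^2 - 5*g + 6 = (g - 3)*(g - 2)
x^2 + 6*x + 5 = (x + 1)*(x + 5)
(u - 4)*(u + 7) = u^2 + 3*u - 28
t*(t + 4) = t^2 + 4*t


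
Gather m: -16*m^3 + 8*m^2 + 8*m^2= -16*m^3 + 16*m^2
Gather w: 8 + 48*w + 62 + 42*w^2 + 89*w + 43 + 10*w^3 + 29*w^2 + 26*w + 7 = 10*w^3 + 71*w^2 + 163*w + 120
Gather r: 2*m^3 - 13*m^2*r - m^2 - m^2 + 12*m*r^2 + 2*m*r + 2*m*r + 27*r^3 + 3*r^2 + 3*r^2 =2*m^3 - 2*m^2 + 27*r^3 + r^2*(12*m + 6) + r*(-13*m^2 + 4*m)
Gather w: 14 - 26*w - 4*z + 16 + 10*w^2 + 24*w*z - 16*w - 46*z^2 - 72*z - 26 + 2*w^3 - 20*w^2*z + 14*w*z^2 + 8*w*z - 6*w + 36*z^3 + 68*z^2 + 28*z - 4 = 2*w^3 + w^2*(10 - 20*z) + w*(14*z^2 + 32*z - 48) + 36*z^3 + 22*z^2 - 48*z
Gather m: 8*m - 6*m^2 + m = -6*m^2 + 9*m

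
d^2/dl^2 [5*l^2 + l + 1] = 10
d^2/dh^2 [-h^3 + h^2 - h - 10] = 2 - 6*h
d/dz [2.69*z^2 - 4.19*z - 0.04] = 5.38*z - 4.19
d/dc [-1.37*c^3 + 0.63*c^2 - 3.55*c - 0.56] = -4.11*c^2 + 1.26*c - 3.55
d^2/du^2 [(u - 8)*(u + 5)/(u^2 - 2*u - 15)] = 2*(-u^3 - 75*u^2 + 105*u - 445)/(u^6 - 6*u^5 - 33*u^4 + 172*u^3 + 495*u^2 - 1350*u - 3375)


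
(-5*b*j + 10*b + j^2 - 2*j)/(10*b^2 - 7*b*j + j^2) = (2 - j)/(2*b - j)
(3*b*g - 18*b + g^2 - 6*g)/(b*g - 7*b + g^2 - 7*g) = (3*b*g - 18*b + g^2 - 6*g)/(b*g - 7*b + g^2 - 7*g)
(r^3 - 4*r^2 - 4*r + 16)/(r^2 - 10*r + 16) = (r^2 - 2*r - 8)/(r - 8)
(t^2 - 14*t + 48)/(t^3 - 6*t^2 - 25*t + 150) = (t - 8)/(t^2 - 25)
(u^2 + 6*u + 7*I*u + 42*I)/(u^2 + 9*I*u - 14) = (u + 6)/(u + 2*I)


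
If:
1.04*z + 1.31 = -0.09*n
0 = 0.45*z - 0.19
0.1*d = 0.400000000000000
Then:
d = 4.00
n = -19.43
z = 0.42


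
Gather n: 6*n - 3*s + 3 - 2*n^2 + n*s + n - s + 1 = -2*n^2 + n*(s + 7) - 4*s + 4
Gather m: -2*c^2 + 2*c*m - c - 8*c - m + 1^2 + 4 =-2*c^2 - 9*c + m*(2*c - 1) + 5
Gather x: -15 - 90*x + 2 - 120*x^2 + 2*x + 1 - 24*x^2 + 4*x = -144*x^2 - 84*x - 12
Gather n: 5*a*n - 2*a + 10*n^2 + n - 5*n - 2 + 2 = -2*a + 10*n^2 + n*(5*a - 4)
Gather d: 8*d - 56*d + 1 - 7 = -48*d - 6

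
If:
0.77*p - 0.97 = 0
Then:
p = 1.26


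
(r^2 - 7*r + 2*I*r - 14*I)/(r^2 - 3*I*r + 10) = (r - 7)/(r - 5*I)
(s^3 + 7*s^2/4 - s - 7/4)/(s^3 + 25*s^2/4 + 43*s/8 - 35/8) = 2*(s^2 - 1)/(2*s^2 + 9*s - 5)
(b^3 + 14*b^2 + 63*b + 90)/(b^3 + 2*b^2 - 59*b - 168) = (b^2 + 11*b + 30)/(b^2 - b - 56)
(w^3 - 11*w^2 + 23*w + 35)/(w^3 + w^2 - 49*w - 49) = (w - 5)/(w + 7)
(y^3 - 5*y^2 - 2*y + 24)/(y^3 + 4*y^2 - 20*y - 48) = (y - 3)/(y + 6)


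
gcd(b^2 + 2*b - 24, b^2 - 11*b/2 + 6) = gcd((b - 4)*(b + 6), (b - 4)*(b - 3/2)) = b - 4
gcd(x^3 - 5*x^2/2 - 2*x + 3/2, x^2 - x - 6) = x - 3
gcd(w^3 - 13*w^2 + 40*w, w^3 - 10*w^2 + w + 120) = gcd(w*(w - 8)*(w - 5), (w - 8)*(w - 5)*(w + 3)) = w^2 - 13*w + 40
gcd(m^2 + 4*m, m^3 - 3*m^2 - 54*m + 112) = 1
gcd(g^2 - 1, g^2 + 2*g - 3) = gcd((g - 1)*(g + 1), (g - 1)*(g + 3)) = g - 1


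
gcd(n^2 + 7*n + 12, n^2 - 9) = n + 3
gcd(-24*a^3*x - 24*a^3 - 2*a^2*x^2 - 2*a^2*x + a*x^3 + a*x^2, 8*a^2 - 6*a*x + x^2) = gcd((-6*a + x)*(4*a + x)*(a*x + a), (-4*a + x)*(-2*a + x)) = 1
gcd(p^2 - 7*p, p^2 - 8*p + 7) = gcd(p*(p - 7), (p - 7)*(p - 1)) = p - 7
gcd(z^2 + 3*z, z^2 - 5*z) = z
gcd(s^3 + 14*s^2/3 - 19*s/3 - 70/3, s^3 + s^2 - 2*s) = s + 2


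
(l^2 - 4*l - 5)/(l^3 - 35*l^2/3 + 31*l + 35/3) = 3*(l + 1)/(3*l^2 - 20*l - 7)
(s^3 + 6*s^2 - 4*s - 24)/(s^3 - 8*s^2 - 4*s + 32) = (s + 6)/(s - 8)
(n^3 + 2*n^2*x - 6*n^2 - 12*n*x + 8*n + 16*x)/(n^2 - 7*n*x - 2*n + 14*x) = (-n^2 - 2*n*x + 4*n + 8*x)/(-n + 7*x)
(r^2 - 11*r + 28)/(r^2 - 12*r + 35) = (r - 4)/(r - 5)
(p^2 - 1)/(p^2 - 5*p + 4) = (p + 1)/(p - 4)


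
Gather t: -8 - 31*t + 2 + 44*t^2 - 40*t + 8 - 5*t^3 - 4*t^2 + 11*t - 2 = -5*t^3 + 40*t^2 - 60*t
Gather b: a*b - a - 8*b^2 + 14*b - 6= -a - 8*b^2 + b*(a + 14) - 6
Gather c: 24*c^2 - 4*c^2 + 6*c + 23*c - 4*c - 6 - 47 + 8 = 20*c^2 + 25*c - 45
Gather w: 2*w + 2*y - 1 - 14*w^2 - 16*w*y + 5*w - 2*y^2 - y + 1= -14*w^2 + w*(7 - 16*y) - 2*y^2 + y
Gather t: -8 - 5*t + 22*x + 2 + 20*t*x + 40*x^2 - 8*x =t*(20*x - 5) + 40*x^2 + 14*x - 6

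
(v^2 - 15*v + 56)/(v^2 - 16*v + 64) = (v - 7)/(v - 8)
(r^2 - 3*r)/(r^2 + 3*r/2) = 2*(r - 3)/(2*r + 3)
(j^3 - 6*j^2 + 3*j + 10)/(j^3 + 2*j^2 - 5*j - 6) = (j - 5)/(j + 3)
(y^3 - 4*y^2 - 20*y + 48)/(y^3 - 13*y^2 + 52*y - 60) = (y + 4)/(y - 5)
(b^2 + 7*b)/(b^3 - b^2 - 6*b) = (b + 7)/(b^2 - b - 6)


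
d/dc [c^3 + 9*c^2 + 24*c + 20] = 3*c^2 + 18*c + 24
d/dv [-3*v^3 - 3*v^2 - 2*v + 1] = -9*v^2 - 6*v - 2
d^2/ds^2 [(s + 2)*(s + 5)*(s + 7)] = 6*s + 28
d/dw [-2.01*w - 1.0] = -2.01000000000000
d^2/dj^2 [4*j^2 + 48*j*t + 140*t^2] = 8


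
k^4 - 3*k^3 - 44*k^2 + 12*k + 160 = (k - 8)*(k - 2)*(k + 2)*(k + 5)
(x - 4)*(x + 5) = x^2 + x - 20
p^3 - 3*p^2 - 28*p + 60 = (p - 6)*(p - 2)*(p + 5)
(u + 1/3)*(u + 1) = u^2 + 4*u/3 + 1/3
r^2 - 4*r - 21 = (r - 7)*(r + 3)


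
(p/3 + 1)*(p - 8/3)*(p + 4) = p^3/3 + 13*p^2/9 - 20*p/9 - 32/3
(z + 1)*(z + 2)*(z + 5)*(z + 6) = z^4 + 14*z^3 + 65*z^2 + 112*z + 60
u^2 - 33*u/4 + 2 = (u - 8)*(u - 1/4)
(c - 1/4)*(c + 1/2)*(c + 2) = c^3 + 9*c^2/4 + 3*c/8 - 1/4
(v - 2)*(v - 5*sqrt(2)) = v^2 - 5*sqrt(2)*v - 2*v + 10*sqrt(2)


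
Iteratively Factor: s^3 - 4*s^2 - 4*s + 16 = (s - 2)*(s^2 - 2*s - 8) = (s - 2)*(s + 2)*(s - 4)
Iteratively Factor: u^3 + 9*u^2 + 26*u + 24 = (u + 3)*(u^2 + 6*u + 8) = (u + 2)*(u + 3)*(u + 4)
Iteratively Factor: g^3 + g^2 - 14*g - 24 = (g + 3)*(g^2 - 2*g - 8) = (g + 2)*(g + 3)*(g - 4)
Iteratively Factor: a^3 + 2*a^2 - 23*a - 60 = (a - 5)*(a^2 + 7*a + 12) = (a - 5)*(a + 3)*(a + 4)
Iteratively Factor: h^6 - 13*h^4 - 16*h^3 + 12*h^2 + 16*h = (h + 2)*(h^5 - 2*h^4 - 9*h^3 + 2*h^2 + 8*h) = (h + 1)*(h + 2)*(h^4 - 3*h^3 - 6*h^2 + 8*h) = (h + 1)*(h + 2)^2*(h^3 - 5*h^2 + 4*h) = h*(h + 1)*(h + 2)^2*(h^2 - 5*h + 4) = h*(h - 1)*(h + 1)*(h + 2)^2*(h - 4)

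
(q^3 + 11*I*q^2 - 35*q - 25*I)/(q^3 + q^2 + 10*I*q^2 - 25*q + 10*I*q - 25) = (q + I)/(q + 1)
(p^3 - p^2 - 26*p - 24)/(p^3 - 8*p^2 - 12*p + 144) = (p + 1)/(p - 6)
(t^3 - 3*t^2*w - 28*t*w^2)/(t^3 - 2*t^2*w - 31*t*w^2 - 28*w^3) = t/(t + w)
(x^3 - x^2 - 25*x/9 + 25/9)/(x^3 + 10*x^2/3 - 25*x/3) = (3*x^2 + 2*x - 5)/(3*x*(x + 5))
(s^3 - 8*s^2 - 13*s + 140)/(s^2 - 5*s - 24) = (-s^3 + 8*s^2 + 13*s - 140)/(-s^2 + 5*s + 24)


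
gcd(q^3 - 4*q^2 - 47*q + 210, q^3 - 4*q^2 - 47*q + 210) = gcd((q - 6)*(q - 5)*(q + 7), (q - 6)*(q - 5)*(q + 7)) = q^3 - 4*q^2 - 47*q + 210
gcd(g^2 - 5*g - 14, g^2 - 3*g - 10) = g + 2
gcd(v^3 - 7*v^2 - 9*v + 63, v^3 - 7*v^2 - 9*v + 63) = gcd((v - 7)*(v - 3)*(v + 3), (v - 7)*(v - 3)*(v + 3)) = v^3 - 7*v^2 - 9*v + 63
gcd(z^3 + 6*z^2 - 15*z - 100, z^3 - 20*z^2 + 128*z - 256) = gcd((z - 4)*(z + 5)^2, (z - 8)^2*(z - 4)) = z - 4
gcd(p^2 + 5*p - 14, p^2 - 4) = p - 2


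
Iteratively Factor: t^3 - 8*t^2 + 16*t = (t - 4)*(t^2 - 4*t) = (t - 4)^2*(t)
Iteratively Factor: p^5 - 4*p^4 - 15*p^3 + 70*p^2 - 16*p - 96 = (p - 4)*(p^4 - 15*p^2 + 10*p + 24) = (p - 4)*(p + 1)*(p^3 - p^2 - 14*p + 24) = (p - 4)*(p - 2)*(p + 1)*(p^2 + p - 12) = (p - 4)*(p - 2)*(p + 1)*(p + 4)*(p - 3)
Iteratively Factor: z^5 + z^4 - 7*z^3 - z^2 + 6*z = (z)*(z^4 + z^3 - 7*z^2 - z + 6) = z*(z + 1)*(z^3 - 7*z + 6) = z*(z - 1)*(z + 1)*(z^2 + z - 6) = z*(z - 2)*(z - 1)*(z + 1)*(z + 3)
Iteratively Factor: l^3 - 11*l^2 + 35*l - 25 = (l - 1)*(l^2 - 10*l + 25) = (l - 5)*(l - 1)*(l - 5)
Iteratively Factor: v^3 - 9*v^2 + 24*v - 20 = (v - 5)*(v^2 - 4*v + 4) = (v - 5)*(v - 2)*(v - 2)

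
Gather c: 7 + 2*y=2*y + 7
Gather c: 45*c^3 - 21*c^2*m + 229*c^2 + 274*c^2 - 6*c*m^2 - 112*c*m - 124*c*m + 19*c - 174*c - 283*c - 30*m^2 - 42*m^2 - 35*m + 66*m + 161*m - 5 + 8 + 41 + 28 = 45*c^3 + c^2*(503 - 21*m) + c*(-6*m^2 - 236*m - 438) - 72*m^2 + 192*m + 72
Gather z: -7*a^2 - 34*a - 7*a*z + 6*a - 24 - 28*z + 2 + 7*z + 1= -7*a^2 - 28*a + z*(-7*a - 21) - 21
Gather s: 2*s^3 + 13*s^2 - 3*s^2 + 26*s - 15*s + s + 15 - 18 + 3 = 2*s^3 + 10*s^2 + 12*s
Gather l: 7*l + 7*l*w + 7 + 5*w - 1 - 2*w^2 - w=l*(7*w + 7) - 2*w^2 + 4*w + 6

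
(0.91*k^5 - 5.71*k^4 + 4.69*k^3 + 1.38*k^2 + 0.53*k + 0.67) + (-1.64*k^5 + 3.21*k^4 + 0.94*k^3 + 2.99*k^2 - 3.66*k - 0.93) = -0.73*k^5 - 2.5*k^4 + 5.63*k^3 + 4.37*k^2 - 3.13*k - 0.26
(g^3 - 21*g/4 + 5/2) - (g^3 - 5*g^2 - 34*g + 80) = 5*g^2 + 115*g/4 - 155/2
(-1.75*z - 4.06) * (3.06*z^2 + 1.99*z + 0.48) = -5.355*z^3 - 15.9061*z^2 - 8.9194*z - 1.9488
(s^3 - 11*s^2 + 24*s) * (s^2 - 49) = s^5 - 11*s^4 - 25*s^3 + 539*s^2 - 1176*s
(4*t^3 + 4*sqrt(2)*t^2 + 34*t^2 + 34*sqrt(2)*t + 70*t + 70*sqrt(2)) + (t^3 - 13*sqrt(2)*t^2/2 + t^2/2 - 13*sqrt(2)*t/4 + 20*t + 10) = 5*t^3 - 5*sqrt(2)*t^2/2 + 69*t^2/2 + 123*sqrt(2)*t/4 + 90*t + 10 + 70*sqrt(2)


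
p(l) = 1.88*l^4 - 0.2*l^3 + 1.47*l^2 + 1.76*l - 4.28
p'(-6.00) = -1661.80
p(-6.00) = 2517.76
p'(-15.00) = -25557.34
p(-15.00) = 96150.07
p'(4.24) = 576.65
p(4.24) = 621.97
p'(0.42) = 3.45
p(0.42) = -3.24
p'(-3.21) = -262.59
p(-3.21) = 211.44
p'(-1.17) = -14.55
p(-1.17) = -0.48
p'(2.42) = 111.94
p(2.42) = 70.23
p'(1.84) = 51.98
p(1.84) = 24.24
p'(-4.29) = -615.63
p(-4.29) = 667.79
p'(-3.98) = -493.54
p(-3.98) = 496.34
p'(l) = 7.52*l^3 - 0.6*l^2 + 2.94*l + 1.76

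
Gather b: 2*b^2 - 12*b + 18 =2*b^2 - 12*b + 18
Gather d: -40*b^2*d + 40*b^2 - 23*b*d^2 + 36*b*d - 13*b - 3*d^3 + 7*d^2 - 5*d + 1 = 40*b^2 - 13*b - 3*d^3 + d^2*(7 - 23*b) + d*(-40*b^2 + 36*b - 5) + 1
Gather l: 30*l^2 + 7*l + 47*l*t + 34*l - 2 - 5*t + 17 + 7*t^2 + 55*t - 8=30*l^2 + l*(47*t + 41) + 7*t^2 + 50*t + 7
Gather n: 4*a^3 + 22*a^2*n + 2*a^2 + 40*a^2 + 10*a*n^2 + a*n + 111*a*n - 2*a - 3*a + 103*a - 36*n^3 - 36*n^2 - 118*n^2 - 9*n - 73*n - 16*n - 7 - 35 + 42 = 4*a^3 + 42*a^2 + 98*a - 36*n^3 + n^2*(10*a - 154) + n*(22*a^2 + 112*a - 98)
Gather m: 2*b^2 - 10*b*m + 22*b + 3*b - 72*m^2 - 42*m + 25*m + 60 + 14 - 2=2*b^2 + 25*b - 72*m^2 + m*(-10*b - 17) + 72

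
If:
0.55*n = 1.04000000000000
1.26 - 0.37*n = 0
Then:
No Solution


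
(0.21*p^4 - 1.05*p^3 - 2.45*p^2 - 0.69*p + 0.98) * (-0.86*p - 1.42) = -0.1806*p^5 + 0.6048*p^4 + 3.598*p^3 + 4.0724*p^2 + 0.137*p - 1.3916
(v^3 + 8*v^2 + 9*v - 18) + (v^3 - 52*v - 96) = 2*v^3 + 8*v^2 - 43*v - 114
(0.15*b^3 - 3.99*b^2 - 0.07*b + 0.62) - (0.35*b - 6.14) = 0.15*b^3 - 3.99*b^2 - 0.42*b + 6.76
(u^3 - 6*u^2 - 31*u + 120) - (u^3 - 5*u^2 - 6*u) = -u^2 - 25*u + 120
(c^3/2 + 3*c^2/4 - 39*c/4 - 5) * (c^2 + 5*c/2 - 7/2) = c^5/2 + 2*c^4 - 77*c^3/8 - 32*c^2 + 173*c/8 + 35/2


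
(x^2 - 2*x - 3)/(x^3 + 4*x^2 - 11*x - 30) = (x + 1)/(x^2 + 7*x + 10)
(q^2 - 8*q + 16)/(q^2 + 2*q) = (q^2 - 8*q + 16)/(q*(q + 2))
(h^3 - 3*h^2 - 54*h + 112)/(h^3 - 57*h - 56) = (h - 2)/(h + 1)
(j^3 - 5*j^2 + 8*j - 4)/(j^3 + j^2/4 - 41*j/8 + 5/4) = 8*(j^2 - 3*j + 2)/(8*j^2 + 18*j - 5)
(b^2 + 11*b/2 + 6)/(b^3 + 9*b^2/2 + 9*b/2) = (b + 4)/(b*(b + 3))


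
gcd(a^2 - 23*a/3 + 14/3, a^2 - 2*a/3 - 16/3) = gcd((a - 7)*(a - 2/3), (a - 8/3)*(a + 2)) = 1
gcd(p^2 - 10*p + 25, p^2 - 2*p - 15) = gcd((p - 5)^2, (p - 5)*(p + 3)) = p - 5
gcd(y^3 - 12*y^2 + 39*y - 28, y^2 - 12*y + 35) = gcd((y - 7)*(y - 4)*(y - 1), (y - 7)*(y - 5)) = y - 7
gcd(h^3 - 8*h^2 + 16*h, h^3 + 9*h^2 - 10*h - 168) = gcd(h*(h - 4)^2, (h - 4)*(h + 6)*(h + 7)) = h - 4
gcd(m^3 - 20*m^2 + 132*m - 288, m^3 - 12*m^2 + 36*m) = m^2 - 12*m + 36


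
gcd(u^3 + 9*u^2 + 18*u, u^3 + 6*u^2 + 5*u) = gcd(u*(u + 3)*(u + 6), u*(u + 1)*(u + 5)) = u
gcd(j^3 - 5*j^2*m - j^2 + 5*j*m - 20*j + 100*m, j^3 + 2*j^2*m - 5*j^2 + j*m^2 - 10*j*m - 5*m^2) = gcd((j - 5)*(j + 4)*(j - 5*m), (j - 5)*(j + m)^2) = j - 5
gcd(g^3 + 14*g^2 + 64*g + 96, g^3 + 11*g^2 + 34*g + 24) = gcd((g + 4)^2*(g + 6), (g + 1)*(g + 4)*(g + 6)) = g^2 + 10*g + 24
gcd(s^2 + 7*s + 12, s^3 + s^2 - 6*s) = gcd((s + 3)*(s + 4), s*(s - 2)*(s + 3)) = s + 3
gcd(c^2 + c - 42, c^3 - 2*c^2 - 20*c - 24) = c - 6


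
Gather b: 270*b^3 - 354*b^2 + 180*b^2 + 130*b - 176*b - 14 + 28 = 270*b^3 - 174*b^2 - 46*b + 14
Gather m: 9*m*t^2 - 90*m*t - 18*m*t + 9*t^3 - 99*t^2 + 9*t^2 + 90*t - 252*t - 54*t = m*(9*t^2 - 108*t) + 9*t^3 - 90*t^2 - 216*t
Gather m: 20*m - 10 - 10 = 20*m - 20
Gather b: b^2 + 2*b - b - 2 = b^2 + b - 2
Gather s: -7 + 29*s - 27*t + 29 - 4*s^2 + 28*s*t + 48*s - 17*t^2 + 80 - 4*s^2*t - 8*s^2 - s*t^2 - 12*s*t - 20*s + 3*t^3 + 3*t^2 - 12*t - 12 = s^2*(-4*t - 12) + s*(-t^2 + 16*t + 57) + 3*t^3 - 14*t^2 - 39*t + 90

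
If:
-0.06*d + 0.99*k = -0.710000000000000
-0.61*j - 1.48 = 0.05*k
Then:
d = 16.5*k + 11.8333333333333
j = -0.0819672131147541*k - 2.42622950819672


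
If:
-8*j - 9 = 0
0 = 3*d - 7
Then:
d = 7/3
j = -9/8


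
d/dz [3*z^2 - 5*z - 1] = 6*z - 5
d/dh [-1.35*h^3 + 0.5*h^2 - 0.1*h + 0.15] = -4.05*h^2 + 1.0*h - 0.1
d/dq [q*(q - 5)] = 2*q - 5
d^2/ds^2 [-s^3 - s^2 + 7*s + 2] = -6*s - 2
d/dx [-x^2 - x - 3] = -2*x - 1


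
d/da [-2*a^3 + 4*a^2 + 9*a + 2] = -6*a^2 + 8*a + 9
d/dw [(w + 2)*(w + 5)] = 2*w + 7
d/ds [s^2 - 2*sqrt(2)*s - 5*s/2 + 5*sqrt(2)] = 2*s - 2*sqrt(2) - 5/2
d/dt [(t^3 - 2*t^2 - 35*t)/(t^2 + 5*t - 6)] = (t^4 + 10*t^3 + 7*t^2 + 24*t + 210)/(t^4 + 10*t^3 + 13*t^2 - 60*t + 36)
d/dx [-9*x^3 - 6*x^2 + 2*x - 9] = -27*x^2 - 12*x + 2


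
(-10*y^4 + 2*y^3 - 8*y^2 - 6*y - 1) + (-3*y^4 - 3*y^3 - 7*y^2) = -13*y^4 - y^3 - 15*y^2 - 6*y - 1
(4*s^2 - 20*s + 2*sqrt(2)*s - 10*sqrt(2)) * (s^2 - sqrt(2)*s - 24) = 4*s^4 - 20*s^3 - 2*sqrt(2)*s^3 - 100*s^2 + 10*sqrt(2)*s^2 - 48*sqrt(2)*s + 500*s + 240*sqrt(2)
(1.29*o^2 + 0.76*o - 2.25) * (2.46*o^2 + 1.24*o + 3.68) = 3.1734*o^4 + 3.4692*o^3 + 0.1546*o^2 + 0.00680000000000014*o - 8.28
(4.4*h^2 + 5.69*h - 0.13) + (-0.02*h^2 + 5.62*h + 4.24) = 4.38*h^2 + 11.31*h + 4.11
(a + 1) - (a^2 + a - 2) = 3 - a^2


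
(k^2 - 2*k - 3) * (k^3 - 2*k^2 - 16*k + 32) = k^5 - 4*k^4 - 15*k^3 + 70*k^2 - 16*k - 96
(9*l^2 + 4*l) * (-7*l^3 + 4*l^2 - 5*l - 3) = -63*l^5 + 8*l^4 - 29*l^3 - 47*l^2 - 12*l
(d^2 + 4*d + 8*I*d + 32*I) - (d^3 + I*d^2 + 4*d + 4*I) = -d^3 + d^2 - I*d^2 + 8*I*d + 28*I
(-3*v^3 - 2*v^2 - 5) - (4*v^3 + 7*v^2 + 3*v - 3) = -7*v^3 - 9*v^2 - 3*v - 2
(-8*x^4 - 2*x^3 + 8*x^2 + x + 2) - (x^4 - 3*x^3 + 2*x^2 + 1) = -9*x^4 + x^3 + 6*x^2 + x + 1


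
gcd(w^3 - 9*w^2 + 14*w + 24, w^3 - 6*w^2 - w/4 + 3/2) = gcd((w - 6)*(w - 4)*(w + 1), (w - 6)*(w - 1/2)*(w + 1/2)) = w - 6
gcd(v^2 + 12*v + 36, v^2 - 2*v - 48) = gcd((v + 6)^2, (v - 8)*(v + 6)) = v + 6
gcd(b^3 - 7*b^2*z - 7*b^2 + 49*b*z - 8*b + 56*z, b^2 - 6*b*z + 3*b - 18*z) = 1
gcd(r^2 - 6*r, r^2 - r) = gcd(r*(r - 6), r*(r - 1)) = r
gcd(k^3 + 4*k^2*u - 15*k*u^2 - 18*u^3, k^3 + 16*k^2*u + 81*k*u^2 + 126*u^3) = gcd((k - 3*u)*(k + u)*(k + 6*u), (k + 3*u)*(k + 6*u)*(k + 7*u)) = k + 6*u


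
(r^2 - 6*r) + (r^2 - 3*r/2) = 2*r^2 - 15*r/2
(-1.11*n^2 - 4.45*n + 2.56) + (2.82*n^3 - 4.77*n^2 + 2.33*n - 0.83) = 2.82*n^3 - 5.88*n^2 - 2.12*n + 1.73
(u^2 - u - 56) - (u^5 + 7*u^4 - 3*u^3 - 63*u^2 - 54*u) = -u^5 - 7*u^4 + 3*u^3 + 64*u^2 + 53*u - 56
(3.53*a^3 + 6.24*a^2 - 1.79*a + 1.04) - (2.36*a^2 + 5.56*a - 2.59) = 3.53*a^3 + 3.88*a^2 - 7.35*a + 3.63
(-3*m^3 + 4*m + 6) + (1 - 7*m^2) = -3*m^3 - 7*m^2 + 4*m + 7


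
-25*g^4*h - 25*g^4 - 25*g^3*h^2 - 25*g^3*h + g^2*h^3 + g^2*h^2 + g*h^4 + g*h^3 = (-5*g + h)*(g + h)*(5*g + h)*(g*h + g)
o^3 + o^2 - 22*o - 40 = (o - 5)*(o + 2)*(o + 4)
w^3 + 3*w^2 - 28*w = w*(w - 4)*(w + 7)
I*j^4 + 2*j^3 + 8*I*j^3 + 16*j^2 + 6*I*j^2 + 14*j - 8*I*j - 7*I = (j + 1)*(j + 7)*(j - I)*(I*j + 1)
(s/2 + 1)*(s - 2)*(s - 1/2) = s^3/2 - s^2/4 - 2*s + 1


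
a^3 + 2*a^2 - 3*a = a*(a - 1)*(a + 3)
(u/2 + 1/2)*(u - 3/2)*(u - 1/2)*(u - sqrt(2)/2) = u^4/2 - u^3/2 - sqrt(2)*u^3/4 - 5*u^2/8 + sqrt(2)*u^2/4 + 3*u/8 + 5*sqrt(2)*u/16 - 3*sqrt(2)/16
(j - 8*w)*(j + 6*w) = j^2 - 2*j*w - 48*w^2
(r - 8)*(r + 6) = r^2 - 2*r - 48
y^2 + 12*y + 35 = (y + 5)*(y + 7)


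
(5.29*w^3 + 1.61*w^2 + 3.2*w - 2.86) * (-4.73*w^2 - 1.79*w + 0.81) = -25.0217*w^5 - 17.0844*w^4 - 13.733*w^3 + 9.1039*w^2 + 7.7114*w - 2.3166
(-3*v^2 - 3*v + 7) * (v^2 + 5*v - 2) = -3*v^4 - 18*v^3 - 2*v^2 + 41*v - 14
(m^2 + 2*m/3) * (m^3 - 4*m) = m^5 + 2*m^4/3 - 4*m^3 - 8*m^2/3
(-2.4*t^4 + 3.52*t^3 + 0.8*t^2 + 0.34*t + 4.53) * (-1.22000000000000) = 2.928*t^4 - 4.2944*t^3 - 0.976*t^2 - 0.4148*t - 5.5266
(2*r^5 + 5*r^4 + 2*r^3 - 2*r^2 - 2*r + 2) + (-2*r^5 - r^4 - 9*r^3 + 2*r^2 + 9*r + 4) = 4*r^4 - 7*r^3 + 7*r + 6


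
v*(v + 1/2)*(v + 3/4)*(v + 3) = v^4 + 17*v^3/4 + 33*v^2/8 + 9*v/8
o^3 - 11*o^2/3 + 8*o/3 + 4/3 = (o - 2)^2*(o + 1/3)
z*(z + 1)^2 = z^3 + 2*z^2 + z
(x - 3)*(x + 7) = x^2 + 4*x - 21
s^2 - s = s*(s - 1)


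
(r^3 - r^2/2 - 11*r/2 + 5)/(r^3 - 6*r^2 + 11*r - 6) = (r + 5/2)/(r - 3)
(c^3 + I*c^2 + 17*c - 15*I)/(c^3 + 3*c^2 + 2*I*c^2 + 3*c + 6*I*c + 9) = (c^2 + 2*I*c + 15)/(c^2 + 3*c*(1 + I) + 9*I)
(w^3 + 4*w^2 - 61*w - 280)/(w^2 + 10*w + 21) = (w^2 - 3*w - 40)/(w + 3)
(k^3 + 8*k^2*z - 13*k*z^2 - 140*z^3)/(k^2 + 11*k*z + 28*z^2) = (k^2 + k*z - 20*z^2)/(k + 4*z)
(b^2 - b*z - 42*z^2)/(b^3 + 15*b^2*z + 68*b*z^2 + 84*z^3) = (b - 7*z)/(b^2 + 9*b*z + 14*z^2)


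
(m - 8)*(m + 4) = m^2 - 4*m - 32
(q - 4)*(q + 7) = q^2 + 3*q - 28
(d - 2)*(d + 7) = d^2 + 5*d - 14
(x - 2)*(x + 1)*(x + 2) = x^3 + x^2 - 4*x - 4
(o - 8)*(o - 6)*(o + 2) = o^3 - 12*o^2 + 20*o + 96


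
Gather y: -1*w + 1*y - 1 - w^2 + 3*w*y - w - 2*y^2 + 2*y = -w^2 - 2*w - 2*y^2 + y*(3*w + 3) - 1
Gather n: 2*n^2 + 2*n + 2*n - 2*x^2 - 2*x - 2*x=2*n^2 + 4*n - 2*x^2 - 4*x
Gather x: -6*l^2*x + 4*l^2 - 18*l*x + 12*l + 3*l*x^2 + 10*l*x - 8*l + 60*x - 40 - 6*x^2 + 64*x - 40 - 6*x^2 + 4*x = 4*l^2 + 4*l + x^2*(3*l - 12) + x*(-6*l^2 - 8*l + 128) - 80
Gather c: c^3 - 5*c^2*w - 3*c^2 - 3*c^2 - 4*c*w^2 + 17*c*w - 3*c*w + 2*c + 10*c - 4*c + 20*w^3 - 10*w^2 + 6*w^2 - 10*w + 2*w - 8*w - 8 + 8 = c^3 + c^2*(-5*w - 6) + c*(-4*w^2 + 14*w + 8) + 20*w^3 - 4*w^2 - 16*w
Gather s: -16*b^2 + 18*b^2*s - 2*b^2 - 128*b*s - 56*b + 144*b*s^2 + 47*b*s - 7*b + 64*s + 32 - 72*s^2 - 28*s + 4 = -18*b^2 - 63*b + s^2*(144*b - 72) + s*(18*b^2 - 81*b + 36) + 36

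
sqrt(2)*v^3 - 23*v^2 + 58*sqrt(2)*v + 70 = (v - 7*sqrt(2))*(v - 5*sqrt(2))*(sqrt(2)*v + 1)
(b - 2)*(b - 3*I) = b^2 - 2*b - 3*I*b + 6*I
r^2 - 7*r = r*(r - 7)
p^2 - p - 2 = (p - 2)*(p + 1)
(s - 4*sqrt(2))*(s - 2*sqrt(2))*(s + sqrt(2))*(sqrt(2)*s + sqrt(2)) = sqrt(2)*s^4 - 10*s^3 + sqrt(2)*s^3 - 10*s^2 + 4*sqrt(2)*s^2 + 4*sqrt(2)*s + 32*s + 32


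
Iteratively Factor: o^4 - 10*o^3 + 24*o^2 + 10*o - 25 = (o - 5)*(o^3 - 5*o^2 - o + 5) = (o - 5)^2*(o^2 - 1) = (o - 5)^2*(o + 1)*(o - 1)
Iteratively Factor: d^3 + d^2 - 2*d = (d - 1)*(d^2 + 2*d) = (d - 1)*(d + 2)*(d)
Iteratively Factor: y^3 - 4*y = (y + 2)*(y^2 - 2*y) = y*(y + 2)*(y - 2)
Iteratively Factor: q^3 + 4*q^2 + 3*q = (q)*(q^2 + 4*q + 3) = q*(q + 3)*(q + 1)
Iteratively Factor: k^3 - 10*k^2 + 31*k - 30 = (k - 2)*(k^2 - 8*k + 15) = (k - 3)*(k - 2)*(k - 5)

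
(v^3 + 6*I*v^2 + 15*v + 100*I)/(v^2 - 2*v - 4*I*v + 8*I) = (v^2 + 10*I*v - 25)/(v - 2)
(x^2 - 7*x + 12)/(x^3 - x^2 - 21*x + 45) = (x - 4)/(x^2 + 2*x - 15)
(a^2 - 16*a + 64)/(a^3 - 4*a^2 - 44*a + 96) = (a - 8)/(a^2 + 4*a - 12)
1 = 1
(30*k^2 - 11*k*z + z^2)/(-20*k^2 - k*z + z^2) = (-6*k + z)/(4*k + z)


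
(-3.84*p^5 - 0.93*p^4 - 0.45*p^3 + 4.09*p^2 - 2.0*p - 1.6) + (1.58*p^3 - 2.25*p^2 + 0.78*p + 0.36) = -3.84*p^5 - 0.93*p^4 + 1.13*p^3 + 1.84*p^2 - 1.22*p - 1.24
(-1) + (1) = 0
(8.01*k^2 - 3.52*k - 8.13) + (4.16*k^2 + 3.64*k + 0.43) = 12.17*k^2 + 0.12*k - 7.7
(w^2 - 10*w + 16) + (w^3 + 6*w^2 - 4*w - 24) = w^3 + 7*w^2 - 14*w - 8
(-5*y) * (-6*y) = 30*y^2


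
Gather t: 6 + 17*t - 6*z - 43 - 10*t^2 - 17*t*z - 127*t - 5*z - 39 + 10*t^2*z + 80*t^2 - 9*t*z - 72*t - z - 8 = t^2*(10*z + 70) + t*(-26*z - 182) - 12*z - 84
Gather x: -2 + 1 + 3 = 2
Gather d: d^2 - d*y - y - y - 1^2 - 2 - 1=d^2 - d*y - 2*y - 4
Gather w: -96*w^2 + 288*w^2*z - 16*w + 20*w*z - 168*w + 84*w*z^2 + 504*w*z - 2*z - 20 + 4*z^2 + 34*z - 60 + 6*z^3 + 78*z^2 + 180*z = w^2*(288*z - 96) + w*(84*z^2 + 524*z - 184) + 6*z^3 + 82*z^2 + 212*z - 80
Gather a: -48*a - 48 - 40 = -48*a - 88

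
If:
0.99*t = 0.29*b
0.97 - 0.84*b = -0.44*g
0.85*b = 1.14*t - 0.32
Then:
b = -0.62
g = -3.39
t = -0.18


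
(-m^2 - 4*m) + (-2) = -m^2 - 4*m - 2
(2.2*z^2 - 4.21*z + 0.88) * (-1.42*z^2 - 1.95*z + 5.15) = -3.124*z^4 + 1.6882*z^3 + 18.2899*z^2 - 23.3975*z + 4.532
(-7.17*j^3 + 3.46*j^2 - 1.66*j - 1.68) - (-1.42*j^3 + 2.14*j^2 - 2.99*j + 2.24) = -5.75*j^3 + 1.32*j^2 + 1.33*j - 3.92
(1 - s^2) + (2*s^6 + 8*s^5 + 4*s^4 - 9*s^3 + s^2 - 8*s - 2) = 2*s^6 + 8*s^5 + 4*s^4 - 9*s^3 - 8*s - 1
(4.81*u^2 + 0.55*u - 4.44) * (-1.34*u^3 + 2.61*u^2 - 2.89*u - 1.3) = -6.4454*u^5 + 11.8171*u^4 - 6.5158*u^3 - 19.4309*u^2 + 12.1166*u + 5.772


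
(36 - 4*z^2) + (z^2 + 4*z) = -3*z^2 + 4*z + 36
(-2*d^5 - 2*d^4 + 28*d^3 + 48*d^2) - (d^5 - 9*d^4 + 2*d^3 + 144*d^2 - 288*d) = -3*d^5 + 7*d^4 + 26*d^3 - 96*d^2 + 288*d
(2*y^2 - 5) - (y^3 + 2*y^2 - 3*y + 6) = -y^3 + 3*y - 11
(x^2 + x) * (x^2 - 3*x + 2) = x^4 - 2*x^3 - x^2 + 2*x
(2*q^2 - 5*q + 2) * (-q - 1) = -2*q^3 + 3*q^2 + 3*q - 2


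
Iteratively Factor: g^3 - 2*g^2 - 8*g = (g)*(g^2 - 2*g - 8) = g*(g + 2)*(g - 4)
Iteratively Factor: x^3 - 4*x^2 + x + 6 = (x - 2)*(x^2 - 2*x - 3) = (x - 2)*(x + 1)*(x - 3)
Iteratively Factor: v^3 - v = (v)*(v^2 - 1) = v*(v - 1)*(v + 1)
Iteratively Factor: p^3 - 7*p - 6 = (p + 1)*(p^2 - p - 6) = (p + 1)*(p + 2)*(p - 3)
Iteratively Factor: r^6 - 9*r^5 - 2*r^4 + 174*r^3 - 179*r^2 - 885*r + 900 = (r + 3)*(r^5 - 12*r^4 + 34*r^3 + 72*r^2 - 395*r + 300) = (r + 3)^2*(r^4 - 15*r^3 + 79*r^2 - 165*r + 100) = (r - 1)*(r + 3)^2*(r^3 - 14*r^2 + 65*r - 100) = (r - 4)*(r - 1)*(r + 3)^2*(r^2 - 10*r + 25) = (r - 5)*(r - 4)*(r - 1)*(r + 3)^2*(r - 5)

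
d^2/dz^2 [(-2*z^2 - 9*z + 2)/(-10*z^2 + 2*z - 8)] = (235*z^3 - 270*z^2 - 510*z + 106)/(125*z^6 - 75*z^5 + 315*z^4 - 121*z^3 + 252*z^2 - 48*z + 64)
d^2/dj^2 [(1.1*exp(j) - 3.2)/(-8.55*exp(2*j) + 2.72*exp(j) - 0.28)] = (-80.41275*exp(4*j) + 910.1304*exp(3*j) - 207.4572*exp(2*j) - 7.80608*exp(j) + 2.35088)*exp(j)/(625.026375*exp(6*j) - 596.5164*exp(5*j) + 251.17506*exp(4*j) - 59.193728*exp(3*j) + 8.225616*exp(2*j) - 0.639744*exp(j) + 0.021952)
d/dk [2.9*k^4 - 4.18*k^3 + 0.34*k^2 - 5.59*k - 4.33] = 11.6*k^3 - 12.54*k^2 + 0.68*k - 5.59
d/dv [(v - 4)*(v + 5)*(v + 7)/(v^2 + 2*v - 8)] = (v^4 + 4*v^3 + 5*v^2 + 152*v + 384)/(v^4 + 4*v^3 - 12*v^2 - 32*v + 64)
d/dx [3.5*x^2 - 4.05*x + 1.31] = 7.0*x - 4.05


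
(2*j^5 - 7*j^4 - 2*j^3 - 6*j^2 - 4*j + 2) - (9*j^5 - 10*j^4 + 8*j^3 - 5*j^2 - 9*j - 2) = -7*j^5 + 3*j^4 - 10*j^3 - j^2 + 5*j + 4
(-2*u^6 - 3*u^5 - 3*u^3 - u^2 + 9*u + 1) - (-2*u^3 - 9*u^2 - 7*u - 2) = -2*u^6 - 3*u^5 - u^3 + 8*u^2 + 16*u + 3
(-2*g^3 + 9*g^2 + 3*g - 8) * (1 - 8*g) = 16*g^4 - 74*g^3 - 15*g^2 + 67*g - 8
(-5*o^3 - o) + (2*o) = -5*o^3 + o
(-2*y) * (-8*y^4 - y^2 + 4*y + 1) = 16*y^5 + 2*y^3 - 8*y^2 - 2*y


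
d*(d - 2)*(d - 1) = d^3 - 3*d^2 + 2*d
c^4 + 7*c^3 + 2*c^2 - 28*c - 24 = (c - 2)*(c + 1)*(c + 2)*(c + 6)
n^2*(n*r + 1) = n^3*r + n^2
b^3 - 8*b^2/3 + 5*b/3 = b*(b - 5/3)*(b - 1)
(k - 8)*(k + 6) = k^2 - 2*k - 48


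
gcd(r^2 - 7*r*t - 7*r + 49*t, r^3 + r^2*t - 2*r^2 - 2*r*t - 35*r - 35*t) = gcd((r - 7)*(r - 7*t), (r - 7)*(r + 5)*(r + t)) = r - 7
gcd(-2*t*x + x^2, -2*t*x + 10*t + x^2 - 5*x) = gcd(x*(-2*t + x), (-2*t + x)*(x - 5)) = -2*t + x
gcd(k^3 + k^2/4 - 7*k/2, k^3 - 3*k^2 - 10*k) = k^2 + 2*k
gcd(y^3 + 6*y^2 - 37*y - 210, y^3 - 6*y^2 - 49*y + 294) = y^2 + y - 42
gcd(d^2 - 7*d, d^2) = d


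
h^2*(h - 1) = h^3 - h^2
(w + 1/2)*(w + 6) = w^2 + 13*w/2 + 3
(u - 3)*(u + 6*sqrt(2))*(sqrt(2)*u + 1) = sqrt(2)*u^3 - 3*sqrt(2)*u^2 + 13*u^2 - 39*u + 6*sqrt(2)*u - 18*sqrt(2)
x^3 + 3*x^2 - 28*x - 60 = (x - 5)*(x + 2)*(x + 6)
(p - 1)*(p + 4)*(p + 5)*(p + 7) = p^4 + 15*p^3 + 67*p^2 + 57*p - 140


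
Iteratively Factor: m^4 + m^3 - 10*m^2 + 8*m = (m)*(m^3 + m^2 - 10*m + 8) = m*(m + 4)*(m^2 - 3*m + 2) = m*(m - 2)*(m + 4)*(m - 1)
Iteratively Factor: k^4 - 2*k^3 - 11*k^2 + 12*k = (k - 1)*(k^3 - k^2 - 12*k) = (k - 1)*(k + 3)*(k^2 - 4*k) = k*(k - 1)*(k + 3)*(k - 4)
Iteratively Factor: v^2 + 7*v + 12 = (v + 4)*(v + 3)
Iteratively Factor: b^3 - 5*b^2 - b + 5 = (b + 1)*(b^2 - 6*b + 5) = (b - 5)*(b + 1)*(b - 1)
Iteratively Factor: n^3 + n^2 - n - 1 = (n + 1)*(n^2 - 1) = (n - 1)*(n + 1)*(n + 1)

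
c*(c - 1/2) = c^2 - c/2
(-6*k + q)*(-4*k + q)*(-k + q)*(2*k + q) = -48*k^4 + 44*k^3*q + 12*k^2*q^2 - 9*k*q^3 + q^4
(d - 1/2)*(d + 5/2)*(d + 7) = d^3 + 9*d^2 + 51*d/4 - 35/4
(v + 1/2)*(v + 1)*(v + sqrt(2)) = v^3 + sqrt(2)*v^2 + 3*v^2/2 + v/2 + 3*sqrt(2)*v/2 + sqrt(2)/2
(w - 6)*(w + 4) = w^2 - 2*w - 24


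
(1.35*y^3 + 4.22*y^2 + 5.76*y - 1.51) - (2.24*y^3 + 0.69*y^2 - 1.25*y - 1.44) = -0.89*y^3 + 3.53*y^2 + 7.01*y - 0.0700000000000001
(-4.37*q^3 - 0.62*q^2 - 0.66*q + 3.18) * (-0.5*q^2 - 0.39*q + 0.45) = 2.185*q^5 + 2.0143*q^4 - 1.3947*q^3 - 1.6116*q^2 - 1.5372*q + 1.431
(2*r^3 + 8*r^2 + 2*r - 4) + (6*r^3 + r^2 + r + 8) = 8*r^3 + 9*r^2 + 3*r + 4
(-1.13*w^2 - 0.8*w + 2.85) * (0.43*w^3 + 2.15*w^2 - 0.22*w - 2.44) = -0.4859*w^5 - 2.7735*w^4 - 0.2459*w^3 + 9.0607*w^2 + 1.325*w - 6.954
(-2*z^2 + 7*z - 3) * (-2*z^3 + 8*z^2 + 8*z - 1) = 4*z^5 - 30*z^4 + 46*z^3 + 34*z^2 - 31*z + 3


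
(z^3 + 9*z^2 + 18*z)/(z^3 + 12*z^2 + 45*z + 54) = z/(z + 3)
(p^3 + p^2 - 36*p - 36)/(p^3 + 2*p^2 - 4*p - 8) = (p^3 + p^2 - 36*p - 36)/(p^3 + 2*p^2 - 4*p - 8)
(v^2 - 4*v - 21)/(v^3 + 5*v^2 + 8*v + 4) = (v^2 - 4*v - 21)/(v^3 + 5*v^2 + 8*v + 4)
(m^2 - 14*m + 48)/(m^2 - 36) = (m - 8)/(m + 6)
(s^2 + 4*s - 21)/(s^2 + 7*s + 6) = (s^2 + 4*s - 21)/(s^2 + 7*s + 6)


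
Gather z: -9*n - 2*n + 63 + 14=77 - 11*n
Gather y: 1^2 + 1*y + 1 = y + 2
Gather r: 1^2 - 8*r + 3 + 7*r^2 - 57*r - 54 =7*r^2 - 65*r - 50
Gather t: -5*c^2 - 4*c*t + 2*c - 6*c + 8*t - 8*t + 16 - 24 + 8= -5*c^2 - 4*c*t - 4*c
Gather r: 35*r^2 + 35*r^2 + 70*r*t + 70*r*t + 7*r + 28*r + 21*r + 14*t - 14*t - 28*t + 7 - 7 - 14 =70*r^2 + r*(140*t + 56) - 28*t - 14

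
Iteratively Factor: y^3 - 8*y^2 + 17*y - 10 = (y - 1)*(y^2 - 7*y + 10) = (y - 2)*(y - 1)*(y - 5)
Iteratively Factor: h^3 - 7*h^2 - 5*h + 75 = (h - 5)*(h^2 - 2*h - 15) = (h - 5)*(h + 3)*(h - 5)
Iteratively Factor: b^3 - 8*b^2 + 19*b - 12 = (b - 4)*(b^2 - 4*b + 3) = (b - 4)*(b - 3)*(b - 1)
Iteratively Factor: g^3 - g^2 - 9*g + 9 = (g - 3)*(g^2 + 2*g - 3) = (g - 3)*(g - 1)*(g + 3)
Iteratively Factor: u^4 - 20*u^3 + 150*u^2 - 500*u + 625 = (u - 5)*(u^3 - 15*u^2 + 75*u - 125) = (u - 5)^2*(u^2 - 10*u + 25) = (u - 5)^3*(u - 5)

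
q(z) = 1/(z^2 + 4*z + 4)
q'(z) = (-2*z - 4)/(z^2 + 4*z + 4)^2 = 2*(-z - 2)/(z^2 + 4*z + 4)^2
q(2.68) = 0.05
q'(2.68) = -0.02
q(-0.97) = 0.94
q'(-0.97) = -1.83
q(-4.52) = 0.16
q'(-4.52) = 0.12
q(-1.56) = 5.17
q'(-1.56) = -23.48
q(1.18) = 0.10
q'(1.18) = -0.06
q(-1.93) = 204.08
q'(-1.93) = -5830.90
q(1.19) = 0.10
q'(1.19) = -0.06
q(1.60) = 0.08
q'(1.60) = -0.04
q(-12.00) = 0.01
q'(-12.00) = 0.00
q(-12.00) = 0.01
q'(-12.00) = 0.00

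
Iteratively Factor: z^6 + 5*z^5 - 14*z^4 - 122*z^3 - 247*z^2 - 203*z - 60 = (z + 4)*(z^5 + z^4 - 18*z^3 - 50*z^2 - 47*z - 15) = (z - 5)*(z + 4)*(z^4 + 6*z^3 + 12*z^2 + 10*z + 3) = (z - 5)*(z + 1)*(z + 4)*(z^3 + 5*z^2 + 7*z + 3) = (z - 5)*(z + 1)^2*(z + 4)*(z^2 + 4*z + 3) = (z - 5)*(z + 1)^3*(z + 4)*(z + 3)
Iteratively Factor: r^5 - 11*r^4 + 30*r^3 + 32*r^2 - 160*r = (r)*(r^4 - 11*r^3 + 30*r^2 + 32*r - 160) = r*(r - 4)*(r^3 - 7*r^2 + 2*r + 40) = r*(r - 5)*(r - 4)*(r^2 - 2*r - 8) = r*(r - 5)*(r - 4)*(r + 2)*(r - 4)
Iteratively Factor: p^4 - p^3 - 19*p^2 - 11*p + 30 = (p + 3)*(p^3 - 4*p^2 - 7*p + 10) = (p + 2)*(p + 3)*(p^2 - 6*p + 5) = (p - 5)*(p + 2)*(p + 3)*(p - 1)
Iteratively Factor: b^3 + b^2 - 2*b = (b - 1)*(b^2 + 2*b) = (b - 1)*(b + 2)*(b)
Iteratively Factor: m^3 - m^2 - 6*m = (m)*(m^2 - m - 6) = m*(m + 2)*(m - 3)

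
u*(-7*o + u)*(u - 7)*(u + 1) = -7*o*u^3 + 42*o*u^2 + 49*o*u + u^4 - 6*u^3 - 7*u^2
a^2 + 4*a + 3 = (a + 1)*(a + 3)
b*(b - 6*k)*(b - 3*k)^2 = b^4 - 12*b^3*k + 45*b^2*k^2 - 54*b*k^3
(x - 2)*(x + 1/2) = x^2 - 3*x/2 - 1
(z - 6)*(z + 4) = z^2 - 2*z - 24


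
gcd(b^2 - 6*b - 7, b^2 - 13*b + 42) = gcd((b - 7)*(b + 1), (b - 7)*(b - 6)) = b - 7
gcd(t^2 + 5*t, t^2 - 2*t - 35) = t + 5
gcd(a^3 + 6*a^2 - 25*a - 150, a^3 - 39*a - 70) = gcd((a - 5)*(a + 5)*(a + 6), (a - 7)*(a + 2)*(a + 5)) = a + 5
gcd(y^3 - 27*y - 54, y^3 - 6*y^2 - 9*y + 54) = y^2 - 3*y - 18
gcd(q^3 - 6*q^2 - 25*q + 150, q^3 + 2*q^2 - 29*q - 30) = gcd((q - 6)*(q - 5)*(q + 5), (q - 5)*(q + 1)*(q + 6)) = q - 5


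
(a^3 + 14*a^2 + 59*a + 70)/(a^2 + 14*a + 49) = (a^2 + 7*a + 10)/(a + 7)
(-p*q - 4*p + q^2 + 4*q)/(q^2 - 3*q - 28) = (-p + q)/(q - 7)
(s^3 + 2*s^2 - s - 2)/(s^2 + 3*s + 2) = s - 1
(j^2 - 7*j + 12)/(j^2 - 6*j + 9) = (j - 4)/(j - 3)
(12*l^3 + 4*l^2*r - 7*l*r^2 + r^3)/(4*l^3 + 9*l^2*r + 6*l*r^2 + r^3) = (12*l^2 - 8*l*r + r^2)/(4*l^2 + 5*l*r + r^2)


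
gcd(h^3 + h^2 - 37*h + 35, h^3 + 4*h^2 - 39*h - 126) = h + 7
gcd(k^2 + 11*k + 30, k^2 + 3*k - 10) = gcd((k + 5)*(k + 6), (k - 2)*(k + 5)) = k + 5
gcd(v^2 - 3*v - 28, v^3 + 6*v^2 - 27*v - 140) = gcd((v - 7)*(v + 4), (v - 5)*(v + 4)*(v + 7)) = v + 4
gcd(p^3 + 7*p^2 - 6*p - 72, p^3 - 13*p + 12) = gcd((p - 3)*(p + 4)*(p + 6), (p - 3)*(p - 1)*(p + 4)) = p^2 + p - 12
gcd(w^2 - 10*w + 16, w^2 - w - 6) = 1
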